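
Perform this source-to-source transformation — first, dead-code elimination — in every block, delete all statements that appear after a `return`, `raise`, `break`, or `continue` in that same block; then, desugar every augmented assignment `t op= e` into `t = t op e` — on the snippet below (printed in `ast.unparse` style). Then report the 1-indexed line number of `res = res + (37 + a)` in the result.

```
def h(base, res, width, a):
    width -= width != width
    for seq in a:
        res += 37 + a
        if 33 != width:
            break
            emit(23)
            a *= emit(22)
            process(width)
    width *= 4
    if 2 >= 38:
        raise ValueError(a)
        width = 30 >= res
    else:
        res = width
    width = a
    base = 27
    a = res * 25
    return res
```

Transformed code:
def h(base, res, width, a):
    width = width - (width != width)
    for seq in a:
        res = res + (37 + a)
        if 33 != width:
            break
    width = width * 4
    if 2 >= 38:
        raise ValueError(a)
    else:
        res = width
    width = a
    base = 27
    a = res * 25
    return res

4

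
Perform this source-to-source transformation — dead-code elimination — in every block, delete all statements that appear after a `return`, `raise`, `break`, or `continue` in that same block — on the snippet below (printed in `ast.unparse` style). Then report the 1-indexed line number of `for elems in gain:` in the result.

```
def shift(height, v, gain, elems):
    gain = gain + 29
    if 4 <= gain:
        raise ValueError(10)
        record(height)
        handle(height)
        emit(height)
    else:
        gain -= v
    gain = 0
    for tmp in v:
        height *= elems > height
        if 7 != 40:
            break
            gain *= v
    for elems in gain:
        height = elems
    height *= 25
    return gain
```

Transformed code:
def shift(height, v, gain, elems):
    gain = gain + 29
    if 4 <= gain:
        raise ValueError(10)
    else:
        gain -= v
    gain = 0
    for tmp in v:
        height *= elems > height
        if 7 != 40:
            break
    for elems in gain:
        height = elems
    height *= 25
    return gain

12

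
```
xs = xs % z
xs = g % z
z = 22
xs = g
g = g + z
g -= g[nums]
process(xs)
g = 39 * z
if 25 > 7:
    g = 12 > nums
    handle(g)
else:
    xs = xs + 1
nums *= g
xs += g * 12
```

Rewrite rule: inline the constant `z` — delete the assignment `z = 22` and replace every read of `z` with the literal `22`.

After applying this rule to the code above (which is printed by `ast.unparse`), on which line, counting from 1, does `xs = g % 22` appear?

Transformed code:
xs = xs % 22
xs = g % 22
xs = g
g = g + 22
g -= g[nums]
process(xs)
g = 39 * 22
if 25 > 7:
    g = 12 > nums
    handle(g)
else:
    xs = xs + 1
nums *= g
xs += g * 12

2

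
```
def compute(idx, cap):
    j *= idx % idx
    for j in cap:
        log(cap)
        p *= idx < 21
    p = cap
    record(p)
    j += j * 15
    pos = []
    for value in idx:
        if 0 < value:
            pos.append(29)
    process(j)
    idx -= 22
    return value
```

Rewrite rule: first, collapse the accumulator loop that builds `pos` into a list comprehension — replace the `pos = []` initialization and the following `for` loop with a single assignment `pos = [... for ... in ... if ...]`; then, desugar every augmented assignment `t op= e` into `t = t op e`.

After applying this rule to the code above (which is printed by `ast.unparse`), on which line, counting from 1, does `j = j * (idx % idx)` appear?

Transformed code:
def compute(idx, cap):
    j = j * (idx % idx)
    for j in cap:
        log(cap)
        p = p * (idx < 21)
    p = cap
    record(p)
    j = j + j * 15
    pos = [29 for value in idx if 0 < value]
    process(j)
    idx = idx - 22
    return value

2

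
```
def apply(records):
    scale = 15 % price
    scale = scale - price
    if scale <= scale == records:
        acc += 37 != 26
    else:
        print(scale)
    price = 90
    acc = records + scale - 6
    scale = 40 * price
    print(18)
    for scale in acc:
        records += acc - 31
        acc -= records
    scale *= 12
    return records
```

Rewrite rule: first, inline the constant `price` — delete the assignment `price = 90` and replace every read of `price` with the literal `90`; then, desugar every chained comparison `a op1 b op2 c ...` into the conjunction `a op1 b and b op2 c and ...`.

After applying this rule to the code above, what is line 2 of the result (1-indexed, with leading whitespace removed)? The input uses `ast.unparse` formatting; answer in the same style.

Transformed code:
def apply(records):
    scale = 15 % 90
    scale = scale - 90
    if scale <= scale and scale == records:
        acc += 37 != 26
    else:
        print(scale)
    acc = records + scale - 6
    scale = 40 * 90
    print(18)
    for scale in acc:
        records += acc - 31
        acc -= records
    scale *= 12
    return records

scale = 15 % 90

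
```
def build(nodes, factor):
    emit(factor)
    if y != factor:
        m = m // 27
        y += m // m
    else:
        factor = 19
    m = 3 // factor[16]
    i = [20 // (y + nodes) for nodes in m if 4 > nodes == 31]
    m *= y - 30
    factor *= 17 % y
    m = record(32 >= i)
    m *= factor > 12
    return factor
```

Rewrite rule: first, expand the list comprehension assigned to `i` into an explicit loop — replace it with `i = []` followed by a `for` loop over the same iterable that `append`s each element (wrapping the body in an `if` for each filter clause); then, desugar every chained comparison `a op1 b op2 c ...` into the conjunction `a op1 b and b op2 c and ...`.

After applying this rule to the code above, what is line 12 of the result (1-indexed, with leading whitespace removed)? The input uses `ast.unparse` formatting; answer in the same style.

Transformed code:
def build(nodes, factor):
    emit(factor)
    if y != factor:
        m = m // 27
        y += m // m
    else:
        factor = 19
    m = 3 // factor[16]
    i = []
    for nodes in m:
        if 4 > nodes and nodes == 31:
            i.append(20 // (y + nodes))
    m *= y - 30
    factor *= 17 % y
    m = record(32 >= i)
    m *= factor > 12
    return factor

i.append(20 // (y + nodes))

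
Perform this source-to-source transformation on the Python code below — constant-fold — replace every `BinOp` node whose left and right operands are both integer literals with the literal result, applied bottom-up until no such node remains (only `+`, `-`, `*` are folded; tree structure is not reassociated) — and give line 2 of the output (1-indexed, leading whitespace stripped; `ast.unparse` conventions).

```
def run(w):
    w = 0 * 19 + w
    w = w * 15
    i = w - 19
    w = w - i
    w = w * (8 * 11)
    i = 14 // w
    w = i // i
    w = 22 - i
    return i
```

w = 0 + w

Transformed code:
def run(w):
    w = 0 + w
    w = w * 15
    i = w - 19
    w = w - i
    w = w * 88
    i = 14 // w
    w = i // i
    w = 22 - i
    return i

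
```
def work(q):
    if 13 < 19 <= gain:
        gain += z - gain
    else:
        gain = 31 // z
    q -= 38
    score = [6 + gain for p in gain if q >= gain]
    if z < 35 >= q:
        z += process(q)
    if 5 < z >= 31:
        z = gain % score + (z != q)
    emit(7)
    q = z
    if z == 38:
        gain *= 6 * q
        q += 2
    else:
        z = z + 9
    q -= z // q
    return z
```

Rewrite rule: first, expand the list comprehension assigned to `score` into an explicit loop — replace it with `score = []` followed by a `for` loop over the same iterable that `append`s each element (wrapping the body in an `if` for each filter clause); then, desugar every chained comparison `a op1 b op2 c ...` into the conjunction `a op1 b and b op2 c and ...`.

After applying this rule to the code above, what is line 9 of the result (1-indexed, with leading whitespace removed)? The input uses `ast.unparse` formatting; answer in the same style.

Transformed code:
def work(q):
    if 13 < 19 and 19 <= gain:
        gain += z - gain
    else:
        gain = 31 // z
    q -= 38
    score = []
    for p in gain:
        if q >= gain:
            score.append(6 + gain)
    if z < 35 and 35 >= q:
        z += process(q)
    if 5 < z and z >= 31:
        z = gain % score + (z != q)
    emit(7)
    q = z
    if z == 38:
        gain *= 6 * q
        q += 2
    else:
        z = z + 9
    q -= z // q
    return z

if q >= gain:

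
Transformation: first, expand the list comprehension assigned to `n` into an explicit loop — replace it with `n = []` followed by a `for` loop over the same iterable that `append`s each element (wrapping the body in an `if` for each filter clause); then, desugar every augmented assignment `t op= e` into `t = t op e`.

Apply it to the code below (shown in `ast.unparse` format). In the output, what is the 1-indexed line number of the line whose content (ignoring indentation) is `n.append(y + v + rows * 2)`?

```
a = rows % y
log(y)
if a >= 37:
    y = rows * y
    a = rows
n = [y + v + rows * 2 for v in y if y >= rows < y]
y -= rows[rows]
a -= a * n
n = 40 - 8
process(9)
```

Transformed code:
a = rows % y
log(y)
if a >= 37:
    y = rows * y
    a = rows
n = []
for v in y:
    if y >= rows < y:
        n.append(y + v + rows * 2)
y = y - rows[rows]
a = a - a * n
n = 40 - 8
process(9)

9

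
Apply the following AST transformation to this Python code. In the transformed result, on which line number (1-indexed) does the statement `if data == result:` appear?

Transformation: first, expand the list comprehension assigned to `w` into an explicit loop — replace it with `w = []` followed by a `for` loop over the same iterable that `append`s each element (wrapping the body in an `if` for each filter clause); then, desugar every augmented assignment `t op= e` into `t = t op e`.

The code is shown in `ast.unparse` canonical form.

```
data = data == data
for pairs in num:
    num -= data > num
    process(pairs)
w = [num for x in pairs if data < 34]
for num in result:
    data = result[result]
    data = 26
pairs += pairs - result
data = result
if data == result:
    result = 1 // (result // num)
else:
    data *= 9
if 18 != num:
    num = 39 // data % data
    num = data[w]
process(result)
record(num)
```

14

Transformed code:
data = data == data
for pairs in num:
    num = num - (data > num)
    process(pairs)
w = []
for x in pairs:
    if data < 34:
        w.append(num)
for num in result:
    data = result[result]
    data = 26
pairs = pairs + (pairs - result)
data = result
if data == result:
    result = 1 // (result // num)
else:
    data = data * 9
if 18 != num:
    num = 39 // data % data
    num = data[w]
process(result)
record(num)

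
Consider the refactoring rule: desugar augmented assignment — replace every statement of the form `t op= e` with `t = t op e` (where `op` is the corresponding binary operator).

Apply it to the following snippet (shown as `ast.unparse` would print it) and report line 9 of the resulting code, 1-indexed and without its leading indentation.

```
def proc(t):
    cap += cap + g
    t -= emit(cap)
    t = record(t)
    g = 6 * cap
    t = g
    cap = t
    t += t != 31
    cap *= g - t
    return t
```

Transformed code:
def proc(t):
    cap = cap + (cap + g)
    t = t - emit(cap)
    t = record(t)
    g = 6 * cap
    t = g
    cap = t
    t = t + (t != 31)
    cap = cap * (g - t)
    return t

cap = cap * (g - t)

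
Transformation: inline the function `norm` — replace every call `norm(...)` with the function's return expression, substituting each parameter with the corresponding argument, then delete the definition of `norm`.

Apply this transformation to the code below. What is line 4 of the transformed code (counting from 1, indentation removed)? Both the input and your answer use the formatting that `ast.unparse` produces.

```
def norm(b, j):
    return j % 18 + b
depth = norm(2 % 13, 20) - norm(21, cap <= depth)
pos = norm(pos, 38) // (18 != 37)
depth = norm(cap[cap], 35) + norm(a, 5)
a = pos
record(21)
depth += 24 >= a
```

a = pos

Transformed code:
depth = 20 % 18 + 2 % 13 - ((cap <= depth) % 18 + 21)
pos = (38 % 18 + pos) // (18 != 37)
depth = 35 % 18 + cap[cap] + (5 % 18 + a)
a = pos
record(21)
depth += 24 >= a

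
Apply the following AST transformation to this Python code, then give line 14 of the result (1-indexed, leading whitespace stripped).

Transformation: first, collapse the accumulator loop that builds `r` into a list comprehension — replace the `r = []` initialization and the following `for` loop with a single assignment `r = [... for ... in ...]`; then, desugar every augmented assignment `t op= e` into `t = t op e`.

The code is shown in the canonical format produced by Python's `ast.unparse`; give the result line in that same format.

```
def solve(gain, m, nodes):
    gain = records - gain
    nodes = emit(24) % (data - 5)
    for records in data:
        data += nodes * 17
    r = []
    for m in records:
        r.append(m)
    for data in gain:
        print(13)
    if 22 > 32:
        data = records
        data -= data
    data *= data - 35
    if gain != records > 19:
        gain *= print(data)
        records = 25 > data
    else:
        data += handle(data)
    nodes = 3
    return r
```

Transformed code:
def solve(gain, m, nodes):
    gain = records - gain
    nodes = emit(24) % (data - 5)
    for records in data:
        data = data + nodes * 17
    r = [m for m in records]
    for data in gain:
        print(13)
    if 22 > 32:
        data = records
        data = data - data
    data = data * (data - 35)
    if gain != records > 19:
        gain = gain * print(data)
        records = 25 > data
    else:
        data = data + handle(data)
    nodes = 3
    return r

gain = gain * print(data)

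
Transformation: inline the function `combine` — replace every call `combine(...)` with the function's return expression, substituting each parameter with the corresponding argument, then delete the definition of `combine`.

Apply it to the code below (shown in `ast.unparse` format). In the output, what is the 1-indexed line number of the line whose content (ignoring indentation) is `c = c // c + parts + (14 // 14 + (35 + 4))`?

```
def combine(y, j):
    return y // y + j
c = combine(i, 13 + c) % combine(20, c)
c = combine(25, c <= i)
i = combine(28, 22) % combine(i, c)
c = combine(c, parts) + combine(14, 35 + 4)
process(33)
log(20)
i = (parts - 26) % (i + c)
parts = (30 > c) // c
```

4

Transformed code:
c = (i // i + (13 + c)) % (20 // 20 + c)
c = 25 // 25 + (c <= i)
i = (28 // 28 + 22) % (i // i + c)
c = c // c + parts + (14 // 14 + (35 + 4))
process(33)
log(20)
i = (parts - 26) % (i + c)
parts = (30 > c) // c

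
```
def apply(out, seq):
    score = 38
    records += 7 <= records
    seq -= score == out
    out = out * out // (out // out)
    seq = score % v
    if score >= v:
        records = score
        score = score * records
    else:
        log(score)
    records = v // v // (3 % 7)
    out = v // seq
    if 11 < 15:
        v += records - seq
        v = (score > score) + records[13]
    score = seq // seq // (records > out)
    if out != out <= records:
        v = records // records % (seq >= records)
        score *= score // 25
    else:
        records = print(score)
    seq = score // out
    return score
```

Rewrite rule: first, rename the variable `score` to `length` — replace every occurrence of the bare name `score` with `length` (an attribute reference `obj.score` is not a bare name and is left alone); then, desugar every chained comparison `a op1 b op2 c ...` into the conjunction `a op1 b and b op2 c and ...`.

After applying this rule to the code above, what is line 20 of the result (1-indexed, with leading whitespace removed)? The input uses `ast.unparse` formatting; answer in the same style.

Transformed code:
def apply(out, seq):
    length = 38
    records += 7 <= records
    seq -= length == out
    out = out * out // (out // out)
    seq = length % v
    if length >= v:
        records = length
        length = length * records
    else:
        log(length)
    records = v // v // (3 % 7)
    out = v // seq
    if 11 < 15:
        v += records - seq
        v = (length > length) + records[13]
    length = seq // seq // (records > out)
    if out != out and out <= records:
        v = records // records % (seq >= records)
        length *= length // 25
    else:
        records = print(length)
    seq = length // out
    return length

length *= length // 25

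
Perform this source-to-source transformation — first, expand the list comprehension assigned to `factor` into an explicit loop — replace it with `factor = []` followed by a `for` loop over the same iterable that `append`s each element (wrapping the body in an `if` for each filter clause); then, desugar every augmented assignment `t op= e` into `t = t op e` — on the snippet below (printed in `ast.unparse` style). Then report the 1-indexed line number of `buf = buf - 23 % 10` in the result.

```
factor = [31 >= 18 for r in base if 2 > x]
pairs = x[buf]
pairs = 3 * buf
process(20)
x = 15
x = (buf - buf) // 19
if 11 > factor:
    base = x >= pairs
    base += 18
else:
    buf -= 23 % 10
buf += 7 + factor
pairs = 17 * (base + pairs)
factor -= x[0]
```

14

Transformed code:
factor = []
for r in base:
    if 2 > x:
        factor.append(31 >= 18)
pairs = x[buf]
pairs = 3 * buf
process(20)
x = 15
x = (buf - buf) // 19
if 11 > factor:
    base = x >= pairs
    base = base + 18
else:
    buf = buf - 23 % 10
buf = buf + (7 + factor)
pairs = 17 * (base + pairs)
factor = factor - x[0]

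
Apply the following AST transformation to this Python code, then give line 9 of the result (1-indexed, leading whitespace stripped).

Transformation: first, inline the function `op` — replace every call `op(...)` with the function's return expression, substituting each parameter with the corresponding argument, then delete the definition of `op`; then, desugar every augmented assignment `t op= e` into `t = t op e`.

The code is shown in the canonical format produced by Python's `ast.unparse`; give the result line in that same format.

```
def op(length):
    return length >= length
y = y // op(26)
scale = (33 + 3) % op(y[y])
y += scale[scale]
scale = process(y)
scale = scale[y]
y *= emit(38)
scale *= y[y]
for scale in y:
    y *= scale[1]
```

Transformed code:
y = y // (26 >= 26)
scale = (33 + 3) % (y[y] >= y[y])
y = y + scale[scale]
scale = process(y)
scale = scale[y]
y = y * emit(38)
scale = scale * y[y]
for scale in y:
    y = y * scale[1]

y = y * scale[1]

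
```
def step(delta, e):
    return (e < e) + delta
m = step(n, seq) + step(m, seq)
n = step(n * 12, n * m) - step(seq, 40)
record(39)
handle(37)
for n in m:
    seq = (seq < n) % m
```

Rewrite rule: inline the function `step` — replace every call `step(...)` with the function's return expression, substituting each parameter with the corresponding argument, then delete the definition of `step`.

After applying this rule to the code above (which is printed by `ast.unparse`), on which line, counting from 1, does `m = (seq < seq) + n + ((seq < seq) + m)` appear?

1

Transformed code:
m = (seq < seq) + n + ((seq < seq) + m)
n = (n * m < n * m) + n * 12 - ((40 < 40) + seq)
record(39)
handle(37)
for n in m:
    seq = (seq < n) % m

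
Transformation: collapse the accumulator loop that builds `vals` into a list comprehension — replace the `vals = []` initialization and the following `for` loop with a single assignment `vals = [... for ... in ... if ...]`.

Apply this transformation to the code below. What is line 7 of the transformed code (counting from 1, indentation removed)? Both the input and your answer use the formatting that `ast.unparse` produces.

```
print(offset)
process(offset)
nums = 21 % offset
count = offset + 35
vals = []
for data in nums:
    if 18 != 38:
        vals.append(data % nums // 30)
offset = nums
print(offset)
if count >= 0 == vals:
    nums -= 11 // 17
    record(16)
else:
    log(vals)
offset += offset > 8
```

Transformed code:
print(offset)
process(offset)
nums = 21 % offset
count = offset + 35
vals = [data % nums // 30 for data in nums if 18 != 38]
offset = nums
print(offset)
if count >= 0 == vals:
    nums -= 11 // 17
    record(16)
else:
    log(vals)
offset += offset > 8

print(offset)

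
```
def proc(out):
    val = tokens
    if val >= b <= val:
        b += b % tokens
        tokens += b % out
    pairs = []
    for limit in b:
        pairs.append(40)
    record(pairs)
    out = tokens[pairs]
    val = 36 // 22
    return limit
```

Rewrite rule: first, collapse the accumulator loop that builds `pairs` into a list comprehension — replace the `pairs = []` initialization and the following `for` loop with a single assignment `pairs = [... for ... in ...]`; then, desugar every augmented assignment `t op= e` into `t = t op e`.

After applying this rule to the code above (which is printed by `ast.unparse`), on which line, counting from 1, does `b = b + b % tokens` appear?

4

Transformed code:
def proc(out):
    val = tokens
    if val >= b <= val:
        b = b + b % tokens
        tokens = tokens + b % out
    pairs = [40 for limit in b]
    record(pairs)
    out = tokens[pairs]
    val = 36 // 22
    return limit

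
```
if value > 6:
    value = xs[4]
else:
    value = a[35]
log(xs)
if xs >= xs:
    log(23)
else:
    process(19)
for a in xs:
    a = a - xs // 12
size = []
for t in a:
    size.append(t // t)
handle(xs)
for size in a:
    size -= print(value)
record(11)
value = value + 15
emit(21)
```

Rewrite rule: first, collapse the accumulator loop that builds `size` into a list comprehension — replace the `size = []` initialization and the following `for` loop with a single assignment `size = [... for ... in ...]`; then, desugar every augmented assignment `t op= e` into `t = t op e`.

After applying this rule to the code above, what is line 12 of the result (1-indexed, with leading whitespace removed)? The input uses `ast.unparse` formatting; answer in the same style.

size = [t // t for t in a]

Transformed code:
if value > 6:
    value = xs[4]
else:
    value = a[35]
log(xs)
if xs >= xs:
    log(23)
else:
    process(19)
for a in xs:
    a = a - xs // 12
size = [t // t for t in a]
handle(xs)
for size in a:
    size = size - print(value)
record(11)
value = value + 15
emit(21)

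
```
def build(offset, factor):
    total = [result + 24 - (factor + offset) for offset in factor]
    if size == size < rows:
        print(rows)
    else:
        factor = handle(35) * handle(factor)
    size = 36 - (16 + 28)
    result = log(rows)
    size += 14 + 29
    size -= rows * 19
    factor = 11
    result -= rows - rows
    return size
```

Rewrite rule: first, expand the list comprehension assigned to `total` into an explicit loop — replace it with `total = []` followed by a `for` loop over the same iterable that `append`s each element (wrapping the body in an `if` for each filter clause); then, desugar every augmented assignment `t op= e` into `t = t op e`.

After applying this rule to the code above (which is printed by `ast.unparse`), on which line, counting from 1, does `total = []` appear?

Transformed code:
def build(offset, factor):
    total = []
    for offset in factor:
        total.append(result + 24 - (factor + offset))
    if size == size < rows:
        print(rows)
    else:
        factor = handle(35) * handle(factor)
    size = 36 - (16 + 28)
    result = log(rows)
    size = size + (14 + 29)
    size = size - rows * 19
    factor = 11
    result = result - (rows - rows)
    return size

2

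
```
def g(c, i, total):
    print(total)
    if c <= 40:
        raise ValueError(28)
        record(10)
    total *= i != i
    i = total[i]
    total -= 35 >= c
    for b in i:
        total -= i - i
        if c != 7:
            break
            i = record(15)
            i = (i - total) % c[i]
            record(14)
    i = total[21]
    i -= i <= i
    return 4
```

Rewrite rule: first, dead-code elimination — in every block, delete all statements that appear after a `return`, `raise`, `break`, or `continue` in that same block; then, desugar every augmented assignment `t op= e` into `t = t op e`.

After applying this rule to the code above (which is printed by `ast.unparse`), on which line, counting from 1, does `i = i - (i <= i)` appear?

13

Transformed code:
def g(c, i, total):
    print(total)
    if c <= 40:
        raise ValueError(28)
    total = total * (i != i)
    i = total[i]
    total = total - (35 >= c)
    for b in i:
        total = total - (i - i)
        if c != 7:
            break
    i = total[21]
    i = i - (i <= i)
    return 4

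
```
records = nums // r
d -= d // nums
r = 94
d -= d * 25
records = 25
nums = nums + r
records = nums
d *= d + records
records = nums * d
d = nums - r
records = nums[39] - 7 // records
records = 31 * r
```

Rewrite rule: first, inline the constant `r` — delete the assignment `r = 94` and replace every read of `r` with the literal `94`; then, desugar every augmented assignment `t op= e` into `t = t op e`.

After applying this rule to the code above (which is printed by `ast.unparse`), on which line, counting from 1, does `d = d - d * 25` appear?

3

Transformed code:
records = nums // 94
d = d - d // nums
d = d - d * 25
records = 25
nums = nums + 94
records = nums
d = d * (d + records)
records = nums * d
d = nums - 94
records = nums[39] - 7 // records
records = 31 * 94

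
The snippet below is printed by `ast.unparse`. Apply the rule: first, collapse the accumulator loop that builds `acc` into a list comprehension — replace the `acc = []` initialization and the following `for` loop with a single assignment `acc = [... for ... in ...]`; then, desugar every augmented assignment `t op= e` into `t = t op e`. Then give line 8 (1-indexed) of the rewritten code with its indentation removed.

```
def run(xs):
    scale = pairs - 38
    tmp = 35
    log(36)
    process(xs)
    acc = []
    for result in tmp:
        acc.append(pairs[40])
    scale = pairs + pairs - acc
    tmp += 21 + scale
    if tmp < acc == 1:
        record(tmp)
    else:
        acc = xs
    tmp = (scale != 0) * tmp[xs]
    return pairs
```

Transformed code:
def run(xs):
    scale = pairs - 38
    tmp = 35
    log(36)
    process(xs)
    acc = [pairs[40] for result in tmp]
    scale = pairs + pairs - acc
    tmp = tmp + (21 + scale)
    if tmp < acc == 1:
        record(tmp)
    else:
        acc = xs
    tmp = (scale != 0) * tmp[xs]
    return pairs

tmp = tmp + (21 + scale)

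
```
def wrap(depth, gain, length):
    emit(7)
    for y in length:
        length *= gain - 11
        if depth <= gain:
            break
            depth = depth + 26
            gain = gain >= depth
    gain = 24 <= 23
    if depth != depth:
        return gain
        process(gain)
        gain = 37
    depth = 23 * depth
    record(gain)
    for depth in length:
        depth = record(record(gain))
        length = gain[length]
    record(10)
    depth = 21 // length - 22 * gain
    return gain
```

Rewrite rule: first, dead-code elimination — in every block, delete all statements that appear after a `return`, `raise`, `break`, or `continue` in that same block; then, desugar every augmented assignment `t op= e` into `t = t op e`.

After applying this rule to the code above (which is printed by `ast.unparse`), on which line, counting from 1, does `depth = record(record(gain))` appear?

13

Transformed code:
def wrap(depth, gain, length):
    emit(7)
    for y in length:
        length = length * (gain - 11)
        if depth <= gain:
            break
    gain = 24 <= 23
    if depth != depth:
        return gain
    depth = 23 * depth
    record(gain)
    for depth in length:
        depth = record(record(gain))
        length = gain[length]
    record(10)
    depth = 21 // length - 22 * gain
    return gain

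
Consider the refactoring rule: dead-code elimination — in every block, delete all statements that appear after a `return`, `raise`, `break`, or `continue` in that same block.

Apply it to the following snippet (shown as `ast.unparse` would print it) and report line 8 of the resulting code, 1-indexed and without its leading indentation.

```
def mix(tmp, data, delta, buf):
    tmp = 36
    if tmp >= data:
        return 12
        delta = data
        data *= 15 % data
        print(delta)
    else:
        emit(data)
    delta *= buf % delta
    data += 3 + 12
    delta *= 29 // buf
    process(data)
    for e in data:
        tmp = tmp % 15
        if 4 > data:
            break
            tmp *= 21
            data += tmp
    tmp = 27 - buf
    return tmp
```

Transformed code:
def mix(tmp, data, delta, buf):
    tmp = 36
    if tmp >= data:
        return 12
    else:
        emit(data)
    delta *= buf % delta
    data += 3 + 12
    delta *= 29 // buf
    process(data)
    for e in data:
        tmp = tmp % 15
        if 4 > data:
            break
    tmp = 27 - buf
    return tmp

data += 3 + 12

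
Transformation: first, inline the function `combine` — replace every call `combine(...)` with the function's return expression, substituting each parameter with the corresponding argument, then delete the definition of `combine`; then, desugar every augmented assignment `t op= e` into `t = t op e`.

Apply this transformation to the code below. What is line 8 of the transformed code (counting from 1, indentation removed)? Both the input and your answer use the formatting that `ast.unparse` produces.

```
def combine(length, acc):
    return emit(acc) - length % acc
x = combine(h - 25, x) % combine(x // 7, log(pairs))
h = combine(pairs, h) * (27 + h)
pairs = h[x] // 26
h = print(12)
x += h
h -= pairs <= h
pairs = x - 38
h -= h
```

Transformed code:
x = (emit(x) - (h - 25) % x) % (emit(log(pairs)) - x // 7 % log(pairs))
h = (emit(h) - pairs % h) * (27 + h)
pairs = h[x] // 26
h = print(12)
x = x + h
h = h - (pairs <= h)
pairs = x - 38
h = h - h

h = h - h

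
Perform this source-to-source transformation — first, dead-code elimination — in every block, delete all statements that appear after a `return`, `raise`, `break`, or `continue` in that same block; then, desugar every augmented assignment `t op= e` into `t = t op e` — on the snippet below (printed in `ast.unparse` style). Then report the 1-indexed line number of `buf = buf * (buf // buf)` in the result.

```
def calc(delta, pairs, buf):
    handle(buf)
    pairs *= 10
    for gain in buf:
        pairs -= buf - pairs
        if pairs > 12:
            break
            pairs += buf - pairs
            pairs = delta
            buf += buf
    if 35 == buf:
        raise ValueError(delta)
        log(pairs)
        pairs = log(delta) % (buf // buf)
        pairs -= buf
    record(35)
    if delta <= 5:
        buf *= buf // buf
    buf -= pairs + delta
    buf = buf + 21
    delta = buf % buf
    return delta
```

12

Transformed code:
def calc(delta, pairs, buf):
    handle(buf)
    pairs = pairs * 10
    for gain in buf:
        pairs = pairs - (buf - pairs)
        if pairs > 12:
            break
    if 35 == buf:
        raise ValueError(delta)
    record(35)
    if delta <= 5:
        buf = buf * (buf // buf)
    buf = buf - (pairs + delta)
    buf = buf + 21
    delta = buf % buf
    return delta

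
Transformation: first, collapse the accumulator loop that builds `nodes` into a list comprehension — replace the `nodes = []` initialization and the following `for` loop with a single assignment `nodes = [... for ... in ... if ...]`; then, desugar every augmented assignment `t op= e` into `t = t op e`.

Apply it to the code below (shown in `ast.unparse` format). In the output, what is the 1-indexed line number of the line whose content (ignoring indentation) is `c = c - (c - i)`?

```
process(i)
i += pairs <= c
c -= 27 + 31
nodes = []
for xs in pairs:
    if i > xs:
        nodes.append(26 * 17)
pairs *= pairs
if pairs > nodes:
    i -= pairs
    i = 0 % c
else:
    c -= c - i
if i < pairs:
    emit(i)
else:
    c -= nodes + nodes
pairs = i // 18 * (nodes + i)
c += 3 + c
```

Transformed code:
process(i)
i = i + (pairs <= c)
c = c - (27 + 31)
nodes = [26 * 17 for xs in pairs if i > xs]
pairs = pairs * pairs
if pairs > nodes:
    i = i - pairs
    i = 0 % c
else:
    c = c - (c - i)
if i < pairs:
    emit(i)
else:
    c = c - (nodes + nodes)
pairs = i // 18 * (nodes + i)
c = c + (3 + c)

10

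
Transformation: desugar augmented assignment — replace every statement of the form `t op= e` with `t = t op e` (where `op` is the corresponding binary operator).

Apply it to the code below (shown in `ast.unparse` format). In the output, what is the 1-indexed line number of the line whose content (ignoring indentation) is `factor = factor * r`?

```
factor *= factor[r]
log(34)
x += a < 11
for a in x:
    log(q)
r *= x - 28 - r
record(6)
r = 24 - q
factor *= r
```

Transformed code:
factor = factor * factor[r]
log(34)
x = x + (a < 11)
for a in x:
    log(q)
r = r * (x - 28 - r)
record(6)
r = 24 - q
factor = factor * r

9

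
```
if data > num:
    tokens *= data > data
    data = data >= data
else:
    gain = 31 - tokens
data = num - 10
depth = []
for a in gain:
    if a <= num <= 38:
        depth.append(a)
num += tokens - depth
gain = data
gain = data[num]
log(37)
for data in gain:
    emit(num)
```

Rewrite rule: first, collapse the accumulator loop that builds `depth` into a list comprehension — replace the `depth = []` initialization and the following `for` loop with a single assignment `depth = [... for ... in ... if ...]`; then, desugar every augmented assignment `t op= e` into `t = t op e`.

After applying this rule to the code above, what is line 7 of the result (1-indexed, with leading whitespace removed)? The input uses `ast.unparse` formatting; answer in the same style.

Transformed code:
if data > num:
    tokens = tokens * (data > data)
    data = data >= data
else:
    gain = 31 - tokens
data = num - 10
depth = [a for a in gain if a <= num <= 38]
num = num + (tokens - depth)
gain = data
gain = data[num]
log(37)
for data in gain:
    emit(num)

depth = [a for a in gain if a <= num <= 38]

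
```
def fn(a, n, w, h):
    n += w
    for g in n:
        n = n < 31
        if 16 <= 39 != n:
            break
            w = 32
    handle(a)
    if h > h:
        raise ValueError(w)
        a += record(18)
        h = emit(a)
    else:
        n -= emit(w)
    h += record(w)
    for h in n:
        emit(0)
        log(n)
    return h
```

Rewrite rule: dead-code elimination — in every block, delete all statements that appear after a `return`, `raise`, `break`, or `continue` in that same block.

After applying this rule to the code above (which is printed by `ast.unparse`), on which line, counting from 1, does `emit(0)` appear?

Transformed code:
def fn(a, n, w, h):
    n += w
    for g in n:
        n = n < 31
        if 16 <= 39 != n:
            break
    handle(a)
    if h > h:
        raise ValueError(w)
    else:
        n -= emit(w)
    h += record(w)
    for h in n:
        emit(0)
        log(n)
    return h

14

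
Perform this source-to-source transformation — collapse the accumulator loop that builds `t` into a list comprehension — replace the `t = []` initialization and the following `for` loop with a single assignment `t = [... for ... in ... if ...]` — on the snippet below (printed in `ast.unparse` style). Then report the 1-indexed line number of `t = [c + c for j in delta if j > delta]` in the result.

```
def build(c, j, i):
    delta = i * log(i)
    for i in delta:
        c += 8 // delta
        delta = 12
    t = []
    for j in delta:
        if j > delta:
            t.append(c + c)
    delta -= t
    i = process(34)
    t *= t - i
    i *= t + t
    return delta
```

Transformed code:
def build(c, j, i):
    delta = i * log(i)
    for i in delta:
        c += 8 // delta
        delta = 12
    t = [c + c for j in delta if j > delta]
    delta -= t
    i = process(34)
    t *= t - i
    i *= t + t
    return delta

6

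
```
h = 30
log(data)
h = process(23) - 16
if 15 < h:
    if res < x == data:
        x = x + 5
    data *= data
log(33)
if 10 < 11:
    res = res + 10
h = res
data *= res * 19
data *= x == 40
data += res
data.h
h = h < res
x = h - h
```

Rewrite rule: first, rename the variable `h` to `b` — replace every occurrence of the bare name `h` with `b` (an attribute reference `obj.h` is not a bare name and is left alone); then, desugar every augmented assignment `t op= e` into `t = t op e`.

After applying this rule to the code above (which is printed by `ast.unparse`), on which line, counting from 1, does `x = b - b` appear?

17

Transformed code:
b = 30
log(data)
b = process(23) - 16
if 15 < b:
    if res < x == data:
        x = x + 5
    data = data * data
log(33)
if 10 < 11:
    res = res + 10
b = res
data = data * (res * 19)
data = data * (x == 40)
data = data + res
data.h
b = b < res
x = b - b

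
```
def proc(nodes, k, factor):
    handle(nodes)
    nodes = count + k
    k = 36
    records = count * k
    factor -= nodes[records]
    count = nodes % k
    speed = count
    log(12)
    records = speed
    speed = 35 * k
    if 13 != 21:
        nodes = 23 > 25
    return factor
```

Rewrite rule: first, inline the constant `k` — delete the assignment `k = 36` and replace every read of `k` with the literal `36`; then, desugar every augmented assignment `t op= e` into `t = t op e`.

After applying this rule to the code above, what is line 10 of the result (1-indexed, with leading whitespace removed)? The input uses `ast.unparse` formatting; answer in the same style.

Transformed code:
def proc(nodes, k, factor):
    handle(nodes)
    nodes = count + 36
    records = count * 36
    factor = factor - nodes[records]
    count = nodes % 36
    speed = count
    log(12)
    records = speed
    speed = 35 * 36
    if 13 != 21:
        nodes = 23 > 25
    return factor

speed = 35 * 36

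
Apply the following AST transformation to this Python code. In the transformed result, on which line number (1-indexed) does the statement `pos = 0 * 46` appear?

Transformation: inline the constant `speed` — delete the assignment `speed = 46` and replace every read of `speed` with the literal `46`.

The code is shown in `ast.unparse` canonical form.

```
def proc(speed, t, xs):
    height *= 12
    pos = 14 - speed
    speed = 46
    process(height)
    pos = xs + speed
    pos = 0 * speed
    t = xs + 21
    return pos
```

6

Transformed code:
def proc(speed, t, xs):
    height *= 12
    pos = 14 - 46
    process(height)
    pos = xs + 46
    pos = 0 * 46
    t = xs + 21
    return pos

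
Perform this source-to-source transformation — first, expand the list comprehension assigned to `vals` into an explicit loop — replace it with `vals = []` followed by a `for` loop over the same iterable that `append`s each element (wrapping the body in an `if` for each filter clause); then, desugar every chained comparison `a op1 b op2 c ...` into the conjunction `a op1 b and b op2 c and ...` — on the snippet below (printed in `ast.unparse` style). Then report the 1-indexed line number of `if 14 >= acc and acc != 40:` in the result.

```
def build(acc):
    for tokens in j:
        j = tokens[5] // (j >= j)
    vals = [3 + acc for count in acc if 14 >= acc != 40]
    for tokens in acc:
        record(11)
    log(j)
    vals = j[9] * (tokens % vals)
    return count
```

Transformed code:
def build(acc):
    for tokens in j:
        j = tokens[5] // (j >= j)
    vals = []
    for count in acc:
        if 14 >= acc and acc != 40:
            vals.append(3 + acc)
    for tokens in acc:
        record(11)
    log(j)
    vals = j[9] * (tokens % vals)
    return count

6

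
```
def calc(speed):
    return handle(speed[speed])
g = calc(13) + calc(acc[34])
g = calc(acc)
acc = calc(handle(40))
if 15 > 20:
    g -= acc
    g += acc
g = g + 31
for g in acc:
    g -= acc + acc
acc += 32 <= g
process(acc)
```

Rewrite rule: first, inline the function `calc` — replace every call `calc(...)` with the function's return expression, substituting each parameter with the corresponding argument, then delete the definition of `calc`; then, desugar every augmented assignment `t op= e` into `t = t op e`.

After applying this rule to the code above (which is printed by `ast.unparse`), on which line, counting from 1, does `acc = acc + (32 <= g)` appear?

10

Transformed code:
g = handle(13[13]) + handle(acc[34][acc[34]])
g = handle(acc[acc])
acc = handle(handle(40)[handle(40)])
if 15 > 20:
    g = g - acc
    g = g + acc
g = g + 31
for g in acc:
    g = g - (acc + acc)
acc = acc + (32 <= g)
process(acc)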